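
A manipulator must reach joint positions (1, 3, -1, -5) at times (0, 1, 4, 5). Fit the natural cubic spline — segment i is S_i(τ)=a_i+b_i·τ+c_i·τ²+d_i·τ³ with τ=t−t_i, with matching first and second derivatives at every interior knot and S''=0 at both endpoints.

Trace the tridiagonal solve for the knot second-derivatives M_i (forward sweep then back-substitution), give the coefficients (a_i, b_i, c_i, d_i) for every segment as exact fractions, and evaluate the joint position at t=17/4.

Δ: Δ0=2, Δ1=-4/3, Δ2=-4
row 1: diag=8, rhs=-20; c'=3/8, d'=-5/2
row 2: denom=8−3·3/8=55/8; d'=(-16−3·-5/2)/(55/8)=-68/55
back: M2=-68/55
back: M1=-5/2−3/8·-68/55=-112/55
M: M0=0, M1=-112/55, M2=-68/55, M3=0
seg 0: a=1, c=M0/2=0, d=(M1−M0)/(6·1)=-56/165, b=Δ0−h0·(2M0+M1)/6=386/165
seg 1: a=3, c=M1/2=-56/55, d=(M2−M1)/(6·3)=2/45, b=Δ1−h1·(2M1+M2)/6=218/165
seg 2: a=-1, c=M2/2=-34/55, d=(M3−M2)/(6·1)=34/165, b=Δ2−h2·(2M2+M3)/6=-592/165
t_q=17/4 → seg 2, τ=1/4; S=-1+-592/165·τ+-34/55·τ²+34/165·τ³=-3401/1760

  seg 0: a=1 b=386/165 c=0 d=-56/165
  seg 1: a=3 b=218/165 c=-56/55 d=2/45
  seg 2: a=-1 b=-592/165 c=-34/55 d=34/165
S(17/4) = -3401/1760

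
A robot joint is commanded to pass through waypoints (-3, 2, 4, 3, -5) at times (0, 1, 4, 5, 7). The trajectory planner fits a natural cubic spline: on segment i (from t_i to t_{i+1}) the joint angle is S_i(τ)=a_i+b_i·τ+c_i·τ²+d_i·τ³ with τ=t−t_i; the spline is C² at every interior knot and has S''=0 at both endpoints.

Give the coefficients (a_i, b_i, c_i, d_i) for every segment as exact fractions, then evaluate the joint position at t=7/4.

  seg 0: a=-3 b=2689/483 c=0 d=-274/483
  seg 1: a=2 b=1867/483 c=-274/161 d=307/1449
  seg 2: a=4 b=-302/483 c=33/161 d=-40/69
  seg 3: a=3 b=-944/483 c=-247/161 d=247/966
S(7/4) = 41537/10304

Δ: Δ0=5, Δ1=2/3, Δ2=-1, Δ3=-4
row 1: diag=8, rhs=-26; c'=3/8, d'=-13/4
row 2: denom=8−3·3/8=55/8; d'=(-10−3·-13/4)/(55/8)=-2/55
row 3: denom=6−1·8/55=322/55; d'=(-18−1·-2/55)/(322/55)=-494/161
back: M3=-494/161
back: M2=-2/55−8/55·-494/161=66/161
back: M1=-13/4−3/8·66/161=-548/161
M: M0=0, M1=-548/161, M2=66/161, M3=-494/161, M4=0
seg 0: a=-3, c=M0/2=0, d=(M1−M0)/(6·1)=-274/483, b=Δ0−h0·(2M0+M1)/6=2689/483
seg 1: a=2, c=M1/2=-274/161, d=(M2−M1)/(6·3)=307/1449, b=Δ1−h1·(2M1+M2)/6=1867/483
seg 2: a=4, c=M2/2=33/161, d=(M3−M2)/(6·1)=-40/69, b=Δ2−h2·(2M2+M3)/6=-302/483
seg 3: a=3, c=M3/2=-247/161, d=(M4−M3)/(6·2)=247/966, b=Δ3−h3·(2M3+M4)/6=-944/483
t_q=7/4 → seg 1, τ=3/4; S=2+1867/483·τ+-274/161·τ²+307/1449·τ³=41537/10304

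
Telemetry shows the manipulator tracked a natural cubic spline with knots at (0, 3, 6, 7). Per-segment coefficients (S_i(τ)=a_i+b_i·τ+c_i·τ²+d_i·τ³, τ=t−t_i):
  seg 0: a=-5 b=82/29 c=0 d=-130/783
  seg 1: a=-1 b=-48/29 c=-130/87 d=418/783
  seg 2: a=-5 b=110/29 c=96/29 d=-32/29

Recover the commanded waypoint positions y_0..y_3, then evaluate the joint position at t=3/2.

y_0 = S_0(0) = a_0 = -5
y_1 = S_1(0) = a_1 = -1
y_2 = S_2(0) = a_2 = -5
y_3 = S_2(1) = 1
t_q=3/2 is in segment 0 (τ=3/2); S_0(τ)=-153/116

y_0=-5 y_1=-1 y_2=-5 y_3=1
S(3/2) = -153/116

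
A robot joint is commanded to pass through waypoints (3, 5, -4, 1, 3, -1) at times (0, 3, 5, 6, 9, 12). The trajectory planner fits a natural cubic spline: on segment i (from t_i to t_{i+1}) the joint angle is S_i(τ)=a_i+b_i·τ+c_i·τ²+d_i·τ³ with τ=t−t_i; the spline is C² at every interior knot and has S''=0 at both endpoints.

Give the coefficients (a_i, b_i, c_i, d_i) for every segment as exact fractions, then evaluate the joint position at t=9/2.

  seg 0: a=3 b=151/44 c=0 d=-365/1188
  seg 1: a=5 b=-107/22 c=-365/132 d=389/264
  seg 2: a=-4 b=58/33 c=401/66 d=-17/6
  seg 3: a=1 b=119/22 c=-80/33 d=167/594
  seg 4: a=3 b=-17/11 c=7/66 d=-7/594
S(9/2) = -2495/704

Δ: Δ0=2/3, Δ1=-9/2, Δ2=5, Δ3=2/3, Δ4=-4/3
row 1: diag=10, rhs=-31; c'=1/5, d'=-31/10
row 2: denom=6−2·1/5=28/5; d'=(57−2·-31/10)/(28/5)=79/7
row 3: denom=8−1·5/28=219/28; d'=(-26−1·79/7)/(219/28)=-348/73
row 4: denom=12−3·28/73=792/73; d'=(-12−3·-348/73)/(792/73)=7/33
back: M4=7/33
back: M3=-348/73−28/73·7/33=-160/33
back: M2=79/7−5/28·-160/33=401/33
back: M1=-31/10−1/5·401/33=-365/66
M: M0=0, M1=-365/66, M2=401/33, M3=-160/33, M4=7/33, M5=0
seg 0: a=3, c=M0/2=0, d=(M1−M0)/(6·3)=-365/1188, b=Δ0−h0·(2M0+M1)/6=151/44
seg 1: a=5, c=M1/2=-365/132, d=(M2−M1)/(6·2)=389/264, b=Δ1−h1·(2M1+M2)/6=-107/22
seg 2: a=-4, c=M2/2=401/66, d=(M3−M2)/(6·1)=-17/6, b=Δ2−h2·(2M2+M3)/6=58/33
seg 3: a=1, c=M3/2=-80/33, d=(M4−M3)/(6·3)=167/594, b=Δ3−h3·(2M3+M4)/6=119/22
seg 4: a=3, c=M4/2=7/66, d=(M5−M4)/(6·3)=-7/594, b=Δ4−h4·(2M4+M5)/6=-17/11
t_q=9/2 → seg 1, τ=3/2; S=5+-107/22·τ+-365/132·τ²+389/264·τ³=-2495/704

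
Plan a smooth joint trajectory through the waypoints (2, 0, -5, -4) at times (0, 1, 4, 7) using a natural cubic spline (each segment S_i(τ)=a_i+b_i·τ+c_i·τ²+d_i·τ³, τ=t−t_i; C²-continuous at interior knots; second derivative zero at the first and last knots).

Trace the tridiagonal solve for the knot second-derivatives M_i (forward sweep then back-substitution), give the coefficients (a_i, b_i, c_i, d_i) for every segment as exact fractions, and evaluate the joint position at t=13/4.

  seg 0: a=2 b=-172/87 c=0 d=-2/87
  seg 1: a=0 b=-178/87 c=-2/29 d=17/261
  seg 2: a=-5 b=-61/87 c=15/29 d=-5/87
S(13/4) = -7815/1856

Δ: Δ0=-2, Δ1=-5/3, Δ2=1/3
row 1: diag=8, rhs=2; c'=3/8, d'=1/4
row 2: denom=12−3·3/8=87/8; d'=(12−3·1/4)/(87/8)=30/29
back: M2=30/29
back: M1=1/4−3/8·30/29=-4/29
M: M0=0, M1=-4/29, M2=30/29, M3=0
seg 0: a=2, c=M0/2=0, d=(M1−M0)/(6·1)=-2/87, b=Δ0−h0·(2M0+M1)/6=-172/87
seg 1: a=0, c=M1/2=-2/29, d=(M2−M1)/(6·3)=17/261, b=Δ1−h1·(2M1+M2)/6=-178/87
seg 2: a=-5, c=M2/2=15/29, d=(M3−M2)/(6·3)=-5/87, b=Δ2−h2·(2M2+M3)/6=-61/87
t_q=13/4 → seg 1, τ=9/4; S=0+-178/87·τ+-2/29·τ²+17/261·τ³=-7815/1856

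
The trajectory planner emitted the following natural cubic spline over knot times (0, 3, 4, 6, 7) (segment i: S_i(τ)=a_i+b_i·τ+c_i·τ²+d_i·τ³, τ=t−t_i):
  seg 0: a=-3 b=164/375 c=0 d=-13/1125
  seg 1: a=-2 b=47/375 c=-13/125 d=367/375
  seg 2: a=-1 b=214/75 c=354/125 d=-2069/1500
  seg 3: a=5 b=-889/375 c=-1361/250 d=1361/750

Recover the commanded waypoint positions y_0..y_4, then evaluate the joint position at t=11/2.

y_0 = S_0(0) = a_0 = -3
y_1 = S_1(0) = a_1 = -2
y_2 = S_2(0) = a_2 = -1
y_3 = S_3(0) = a_3 = 5
y_4 = S_3(1) = -1
t_q=11/2 is in segment 2 (τ=3/2); S_2(τ)=19987/4000

y_0=-3 y_1=-2 y_2=-1 y_3=5 y_4=-1
S(11/2) = 19987/4000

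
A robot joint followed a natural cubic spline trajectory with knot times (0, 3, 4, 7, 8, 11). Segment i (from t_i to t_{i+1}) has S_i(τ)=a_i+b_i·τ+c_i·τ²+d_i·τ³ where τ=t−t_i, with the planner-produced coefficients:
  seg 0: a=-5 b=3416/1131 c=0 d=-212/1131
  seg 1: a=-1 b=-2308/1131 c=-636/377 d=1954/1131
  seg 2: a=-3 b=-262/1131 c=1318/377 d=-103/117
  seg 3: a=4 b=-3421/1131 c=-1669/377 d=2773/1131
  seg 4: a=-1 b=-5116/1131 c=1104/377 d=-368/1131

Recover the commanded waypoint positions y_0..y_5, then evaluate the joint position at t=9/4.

y_0 = S_0(0) = a_0 = -5
y_1 = S_1(0) = a_1 = -1
y_2 = S_2(0) = a_2 = -3
y_3 = S_3(0) = a_3 = 4
y_4 = S_4(0) = a_4 = -1
y_5 = S_4(3) = 3
t_q=9/4 is in segment 0 (τ=9/4); S_0(τ)=-2047/6032

y_0=-5 y_1=-1 y_2=-3 y_3=4 y_4=-1 y_5=3
S(9/4) = -2047/6032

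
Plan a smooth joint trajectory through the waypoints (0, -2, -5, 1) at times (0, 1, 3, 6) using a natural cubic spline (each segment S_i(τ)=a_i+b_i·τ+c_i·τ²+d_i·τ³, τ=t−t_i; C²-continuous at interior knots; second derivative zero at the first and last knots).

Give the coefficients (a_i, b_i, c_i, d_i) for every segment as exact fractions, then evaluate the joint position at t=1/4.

Δ: Δ0=-2, Δ1=-3/2, Δ2=2
row 1: diag=6, rhs=3; c'=1/3, d'=1/2
row 2: denom=10−2·1/3=28/3; d'=(21−2·1/2)/(28/3)=15/7
back: M2=15/7
back: M1=1/2−1/3·15/7=-3/14
M: M0=0, M1=-3/14, M2=15/7, M3=0
seg 0: a=0, c=M0/2=0, d=(M1−M0)/(6·1)=-1/28, b=Δ0−h0·(2M0+M1)/6=-55/28
seg 1: a=-2, c=M1/2=-3/28, d=(M2−M1)/(6·2)=11/56, b=Δ1−h1·(2M1+M2)/6=-29/14
seg 2: a=-5, c=M2/2=15/14, d=(M3−M2)/(6·3)=-5/42, b=Δ2−h2·(2M2+M3)/6=-1/7
t_q=1/4 → seg 0, τ=1/4; S=0+-55/28·τ+0·τ²+-1/28·τ³=-881/1792

  seg 0: a=0 b=-55/28 c=0 d=-1/28
  seg 1: a=-2 b=-29/14 c=-3/28 d=11/56
  seg 2: a=-5 b=-1/7 c=15/14 d=-5/42
S(1/4) = -881/1792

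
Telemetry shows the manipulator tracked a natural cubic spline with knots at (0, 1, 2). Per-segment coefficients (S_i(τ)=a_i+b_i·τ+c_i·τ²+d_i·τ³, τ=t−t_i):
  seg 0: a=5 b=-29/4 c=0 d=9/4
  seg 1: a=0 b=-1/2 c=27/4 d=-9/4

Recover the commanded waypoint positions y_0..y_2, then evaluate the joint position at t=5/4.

y_0 = S_0(0) = a_0 = 5
y_1 = S_1(0) = a_1 = 0
y_2 = S_1(1) = 4
t_q=5/4 is in segment 1 (τ=1/4); S_1(τ)=67/256

y_0=5 y_1=0 y_2=4
S(5/4) = 67/256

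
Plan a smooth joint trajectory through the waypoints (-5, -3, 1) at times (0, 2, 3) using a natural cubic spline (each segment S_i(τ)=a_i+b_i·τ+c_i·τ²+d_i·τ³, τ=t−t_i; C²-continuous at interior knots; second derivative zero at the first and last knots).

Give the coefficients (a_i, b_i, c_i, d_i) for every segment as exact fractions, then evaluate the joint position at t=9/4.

  seg 0: a=-5 b=0 c=0 d=1/4
  seg 1: a=-3 b=3 c=3/2 d=-1/2
S(9/4) = -277/128

Δ: Δ0=1, Δ1=4
row 1: diag=6, rhs=18; c'=1/6, d'=3
back: M1=3
M: M0=0, M1=3, M2=0
seg 0: a=-5, c=M0/2=0, d=(M1−M0)/(6·2)=1/4, b=Δ0−h0·(2M0+M1)/6=0
seg 1: a=-3, c=M1/2=3/2, d=(M2−M1)/(6·1)=-1/2, b=Δ1−h1·(2M1+M2)/6=3
t_q=9/4 → seg 1, τ=1/4; S=-3+3·τ+3/2·τ²+-1/2·τ³=-277/128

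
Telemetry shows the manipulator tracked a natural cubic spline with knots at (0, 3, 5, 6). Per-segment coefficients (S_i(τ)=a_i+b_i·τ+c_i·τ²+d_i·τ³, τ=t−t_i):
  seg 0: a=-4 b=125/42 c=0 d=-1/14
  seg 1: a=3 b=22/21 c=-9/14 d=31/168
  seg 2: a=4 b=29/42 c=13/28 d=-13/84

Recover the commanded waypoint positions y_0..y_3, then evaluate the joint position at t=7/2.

y_0 = S_0(0) = a_0 = -4
y_1 = S_1(0) = a_1 = 3
y_2 = S_2(0) = a_2 = 4
y_3 = S_2(1) = 5
t_q=7/2 is in segment 1 (τ=1/2); S_1(τ)=1517/448

y_0=-4 y_1=3 y_2=4 y_3=5
S(7/2) = 1517/448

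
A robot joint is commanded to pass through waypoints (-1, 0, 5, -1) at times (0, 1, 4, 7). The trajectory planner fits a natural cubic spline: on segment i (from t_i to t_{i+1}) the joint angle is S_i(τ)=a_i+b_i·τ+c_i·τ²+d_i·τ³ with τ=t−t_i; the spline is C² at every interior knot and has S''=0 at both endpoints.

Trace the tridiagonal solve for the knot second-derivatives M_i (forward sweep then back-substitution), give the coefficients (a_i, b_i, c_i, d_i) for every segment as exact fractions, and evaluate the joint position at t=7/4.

  seg 0: a=-1 b=68/87 c=0 d=19/87
  seg 1: a=0 b=125/87 c=19/29 d=-151/783
  seg 2: a=5 b=14/87 c=-94/87 d=94/783
S(7/4) = 2533/1856

Δ: Δ0=1, Δ1=5/3, Δ2=-2
row 1: diag=8, rhs=4; c'=3/8, d'=1/2
row 2: denom=12−3·3/8=87/8; d'=(-22−3·1/2)/(87/8)=-188/87
back: M2=-188/87
back: M1=1/2−3/8·-188/87=38/29
M: M0=0, M1=38/29, M2=-188/87, M3=0
seg 0: a=-1, c=M0/2=0, d=(M1−M0)/(6·1)=19/87, b=Δ0−h0·(2M0+M1)/6=68/87
seg 1: a=0, c=M1/2=19/29, d=(M2−M1)/(6·3)=-151/783, b=Δ1−h1·(2M1+M2)/6=125/87
seg 2: a=5, c=M2/2=-94/87, d=(M3−M2)/(6·3)=94/783, b=Δ2−h2·(2M2+M3)/6=14/87
t_q=7/4 → seg 1, τ=3/4; S=0+125/87·τ+19/29·τ²+-151/783·τ³=2533/1856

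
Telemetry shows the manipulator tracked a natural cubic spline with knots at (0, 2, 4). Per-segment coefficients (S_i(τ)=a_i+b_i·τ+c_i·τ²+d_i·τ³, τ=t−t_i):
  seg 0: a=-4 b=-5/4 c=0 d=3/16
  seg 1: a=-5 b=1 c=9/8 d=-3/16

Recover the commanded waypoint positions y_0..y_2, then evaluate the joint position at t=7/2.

y_0=-4 y_1=-5 y_2=0
S(7/2) = -205/128

y_0 = S_0(0) = a_0 = -4
y_1 = S_1(0) = a_1 = -5
y_2 = S_1(2) = 0
t_q=7/2 is in segment 1 (τ=3/2); S_1(τ)=-205/128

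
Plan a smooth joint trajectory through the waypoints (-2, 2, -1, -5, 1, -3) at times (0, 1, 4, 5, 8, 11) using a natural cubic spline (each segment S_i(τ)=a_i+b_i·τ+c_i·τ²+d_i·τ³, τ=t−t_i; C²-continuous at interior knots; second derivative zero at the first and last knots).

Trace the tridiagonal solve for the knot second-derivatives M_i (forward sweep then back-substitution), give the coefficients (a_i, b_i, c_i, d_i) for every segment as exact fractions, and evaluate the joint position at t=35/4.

Δ: Δ0=4, Δ1=-1, Δ2=-4, Δ3=2, Δ4=-4/3
row 1: diag=8, rhs=-30; c'=3/8, d'=-15/4
row 2: denom=8−3·3/8=55/8; d'=(-18−3·-15/4)/(55/8)=-54/55
row 3: denom=8−1·8/55=432/55; d'=(36−1·-54/55)/(432/55)=113/24
row 4: denom=12−3·55/144=521/48; d'=(-20−3·113/24)/(521/48)=-1638/521
back: M4=-1638/521
back: M3=113/24−55/144·-1638/521=9236/1563
back: M2=-54/55−8/55·9236/1563=-2878/1563
back: M1=-15/4−3/8·-2878/1563=-1594/521
M: M0=0, M1=-1594/521, M2=-2878/1563, M3=9236/1563, M4=-1638/521, M5=0
seg 0: a=-2, c=M0/2=0, d=(M1−M0)/(6·1)=-797/1563, b=Δ0−h0·(2M0+M1)/6=7049/1563
seg 1: a=2, c=M1/2=-797/521, d=(M2−M1)/(6·3)=952/14067, b=Δ1−h1·(2M1+M2)/6=4658/1563
seg 2: a=-1, c=M2/2=-1439/1563, d=(M3−M2)/(6·1)=673/521, b=Δ2−h2·(2M2+M3)/6=-6832/1563
seg 3: a=-5, c=M3/2=4618/1563, d=(M4−M3)/(6·3)=-7075/14067, b=Δ3−h3·(2M3+M4)/6=-3653/1563
seg 4: a=1, c=M4/2=-819/521, d=(M5−M4)/(6·3)=91/521, b=Δ4−h4·(2M4+M5)/6=2830/1563
t_q=35/4 → seg 4, τ=3/4; S=1+2830/1563·τ+-819/521·τ²+91/521·τ³=51597/33344

  seg 0: a=-2 b=7049/1563 c=0 d=-797/1563
  seg 1: a=2 b=4658/1563 c=-797/521 d=952/14067
  seg 2: a=-1 b=-6832/1563 c=-1439/1563 d=673/521
  seg 3: a=-5 b=-3653/1563 c=4618/1563 d=-7075/14067
  seg 4: a=1 b=2830/1563 c=-819/521 d=91/521
S(35/4) = 51597/33344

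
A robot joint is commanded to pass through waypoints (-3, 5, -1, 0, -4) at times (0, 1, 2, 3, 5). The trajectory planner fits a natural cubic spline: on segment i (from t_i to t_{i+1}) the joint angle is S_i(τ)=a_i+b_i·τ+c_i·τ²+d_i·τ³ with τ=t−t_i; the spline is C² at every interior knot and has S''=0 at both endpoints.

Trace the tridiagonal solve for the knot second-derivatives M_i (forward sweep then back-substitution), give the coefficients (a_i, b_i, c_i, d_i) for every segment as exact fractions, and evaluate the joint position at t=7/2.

Δ: Δ0=8, Δ1=-6, Δ2=1, Δ3=-2
row 1: diag=4, rhs=-84; c'=1/4, d'=-21
row 2: denom=4−1·1/4=15/4; d'=(42−1·-21)/(15/4)=84/5
row 3: denom=6−1·4/15=86/15; d'=(-18−1·84/5)/(86/15)=-261/43
back: M3=-261/43
back: M2=84/5−4/15·-261/43=792/43
back: M1=-21−1/4·792/43=-1101/43
M: M0=0, M1=-1101/43, M2=792/43, M3=-261/43, M4=0
seg 0: a=-3, c=M0/2=0, d=(M1−M0)/(6·1)=-367/86, b=Δ0−h0·(2M0+M1)/6=1055/86
seg 1: a=5, c=M1/2=-1101/86, d=(M2−M1)/(6·1)=631/86, b=Δ1−h1·(2M1+M2)/6=-23/43
seg 2: a=-1, c=M2/2=396/43, d=(M3−M2)/(6·1)=-351/86, b=Δ2−h2·(2M2+M3)/6=-355/86
seg 3: a=0, c=M3/2=-261/86, d=(M4−M3)/(6·2)=87/172, b=Δ3−h3·(2M3+M4)/6=88/43
t_q=7/2 → seg 3, τ=1/2; S=0+88/43·τ+-261/86·τ²+87/172·τ³=451/1376

  seg 0: a=-3 b=1055/86 c=0 d=-367/86
  seg 1: a=5 b=-23/43 c=-1101/86 d=631/86
  seg 2: a=-1 b=-355/86 c=396/43 d=-351/86
  seg 3: a=0 b=88/43 c=-261/86 d=87/172
S(7/2) = 451/1376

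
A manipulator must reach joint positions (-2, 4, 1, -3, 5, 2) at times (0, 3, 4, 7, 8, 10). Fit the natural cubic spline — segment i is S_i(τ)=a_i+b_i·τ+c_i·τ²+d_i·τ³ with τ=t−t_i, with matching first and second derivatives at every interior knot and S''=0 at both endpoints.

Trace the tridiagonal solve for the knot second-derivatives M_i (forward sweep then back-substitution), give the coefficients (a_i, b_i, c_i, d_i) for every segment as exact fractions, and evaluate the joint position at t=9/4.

  seg 0: a=-2 b=19067/5058 c=0 d=-8951/45522
  seg 1: a=4 b=-3893/2529 c=-8951/5058 d=521/1686
  seg 2: a=1 b=-20999/5058 c=-2131/2529 d=27041/45522
  seg 3: a=-3 b=17276/2529 c=2531/562 d=-16867/5058
  seg 4: a=5 b=29509/5058 c=-4637/843 d=4637/5058
S(9/4) = 152577/35968

Δ: Δ0=2, Δ1=-3, Δ2=-4/3, Δ3=8, Δ4=-3/2
row 1: diag=8, rhs=-30; c'=1/8, d'=-15/4
row 2: denom=8−1·1/8=63/8; d'=(10−1·-15/4)/(63/8)=110/63
row 3: denom=8−3·8/21=48/7; d'=(56−3·110/63)/(48/7)=533/72
row 4: denom=6−1·7/48=281/48; d'=(-57−1·533/72)/(281/48)=-9274/843
back: M4=-9274/843
back: M3=533/72−7/48·-9274/843=2531/281
back: M2=110/63−8/21·2531/281=-4262/2529
back: M1=-15/4−1/8·-4262/2529=-8951/2529
M: M0=0, M1=-8951/2529, M2=-4262/2529, M3=2531/281, M4=-9274/843, M5=0
seg 0: a=-2, c=M0/2=0, d=(M1−M0)/(6·3)=-8951/45522, b=Δ0−h0·(2M0+M1)/6=19067/5058
seg 1: a=4, c=M1/2=-8951/5058, d=(M2−M1)/(6·1)=521/1686, b=Δ1−h1·(2M1+M2)/6=-3893/2529
seg 2: a=1, c=M2/2=-2131/2529, d=(M3−M2)/(6·3)=27041/45522, b=Δ2−h2·(2M2+M3)/6=-20999/5058
seg 3: a=-3, c=M3/2=2531/562, d=(M4−M3)/(6·1)=-16867/5058, b=Δ3−h3·(2M3+M4)/6=17276/2529
seg 4: a=5, c=M4/2=-4637/843, d=(M5−M4)/(6·2)=4637/5058, b=Δ4−h4·(2M4+M5)/6=29509/5058
t_q=9/4 → seg 0, τ=9/4; S=-2+19067/5058·τ+0·τ²+-8951/45522·τ³=152577/35968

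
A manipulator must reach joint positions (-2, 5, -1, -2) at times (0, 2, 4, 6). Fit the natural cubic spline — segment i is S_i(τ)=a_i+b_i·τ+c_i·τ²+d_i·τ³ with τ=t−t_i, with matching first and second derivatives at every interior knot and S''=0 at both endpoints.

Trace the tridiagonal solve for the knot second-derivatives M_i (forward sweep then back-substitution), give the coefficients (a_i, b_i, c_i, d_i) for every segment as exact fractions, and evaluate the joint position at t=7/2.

Δ: Δ0=7/2, Δ1=-3, Δ2=-1/2
row 1: diag=8, rhs=-39; c'=1/4, d'=-39/8
row 2: denom=8−2·1/4=15/2; d'=(15−2·-39/8)/(15/2)=33/10
back: M2=33/10
back: M1=-39/8−1/4·33/10=-57/10
M: M0=0, M1=-57/10, M2=33/10, M3=0
seg 0: a=-2, c=M0/2=0, d=(M1−M0)/(6·2)=-19/40, b=Δ0−h0·(2M0+M1)/6=27/5
seg 1: a=5, c=M1/2=-57/20, d=(M2−M1)/(6·2)=3/4, b=Δ1−h1·(2M1+M2)/6=-3/10
seg 2: a=-1, c=M2/2=33/20, d=(M3−M2)/(6·2)=-11/40, b=Δ2−h2·(2M2+M3)/6=-27/10
t_q=7/2 → seg 1, τ=3/2; S=5+-3/10·τ+-57/20·τ²+3/4·τ³=107/160

  seg 0: a=-2 b=27/5 c=0 d=-19/40
  seg 1: a=5 b=-3/10 c=-57/20 d=3/4
  seg 2: a=-1 b=-27/10 c=33/20 d=-11/40
S(7/2) = 107/160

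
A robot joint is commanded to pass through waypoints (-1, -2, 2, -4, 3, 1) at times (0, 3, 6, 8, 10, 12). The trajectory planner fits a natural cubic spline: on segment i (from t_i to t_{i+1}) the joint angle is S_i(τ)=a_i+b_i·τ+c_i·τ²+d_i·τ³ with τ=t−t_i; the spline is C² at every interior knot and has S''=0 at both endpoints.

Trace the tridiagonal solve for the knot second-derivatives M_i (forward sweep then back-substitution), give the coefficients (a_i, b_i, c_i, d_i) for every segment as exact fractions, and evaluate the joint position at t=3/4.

  seg 0: a=-1 b=-1395/1046 c=0 d=3139/28242
  seg 1: a=-2 b=872/523 c=3139/3138 d=-10465/28242
  seg 2: a=2 b=-2443/1046 c=-1221/523 d=4189/4184
  seg 3: a=-4 b=178/523 c=7683/2092 d=-2189/2092
  seg 4: a=3 b=1294/523 c=-5451/2092 d=1817/4184
S(3/4) = -130765/66944

Δ: Δ0=-1/3, Δ1=4/3, Δ2=-3, Δ3=7/2, Δ4=-1
row 1: diag=12, rhs=10; c'=1/4, d'=5/6
row 2: denom=10−3·1/4=37/4; d'=(-26−3·5/6)/(37/4)=-114/37
row 3: denom=8−2·8/37=280/37; d'=(39−2·-114/37)/(280/37)=1671/280
row 4: denom=8−2·37/140=523/70; d'=(-27−2·1671/280)/(523/70)=-5451/1046
back: M4=-5451/1046
back: M3=1671/280−37/140·-5451/1046=7683/1046
back: M2=-114/37−8/37·7683/1046=-2442/523
back: M1=5/6−1/4·-2442/523=3139/1569
M: M0=0, M1=3139/1569, M2=-2442/523, M3=7683/1046, M4=-5451/1046, M5=0
seg 0: a=-1, c=M0/2=0, d=(M1−M0)/(6·3)=3139/28242, b=Δ0−h0·(2M0+M1)/6=-1395/1046
seg 1: a=-2, c=M1/2=3139/3138, d=(M2−M1)/(6·3)=-10465/28242, b=Δ1−h1·(2M1+M2)/6=872/523
seg 2: a=2, c=M2/2=-1221/523, d=(M3−M2)/(6·2)=4189/4184, b=Δ2−h2·(2M2+M3)/6=-2443/1046
seg 3: a=-4, c=M3/2=7683/2092, d=(M4−M3)/(6·2)=-2189/2092, b=Δ3−h3·(2M3+M4)/6=178/523
seg 4: a=3, c=M4/2=-5451/2092, d=(M5−M4)/(6·2)=1817/4184, b=Δ4−h4·(2M4+M5)/6=1294/523
t_q=3/4 → seg 0, τ=3/4; S=-1+-1395/1046·τ+0·τ²+3139/28242·τ³=-130765/66944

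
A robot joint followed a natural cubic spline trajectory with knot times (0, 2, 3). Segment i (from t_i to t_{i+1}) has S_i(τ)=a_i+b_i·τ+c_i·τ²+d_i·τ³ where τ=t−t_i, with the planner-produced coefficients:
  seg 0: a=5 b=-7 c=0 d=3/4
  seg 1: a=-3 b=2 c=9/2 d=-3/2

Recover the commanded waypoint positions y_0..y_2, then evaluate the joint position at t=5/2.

y_0 = S_0(0) = a_0 = 5
y_1 = S_1(0) = a_1 = -3
y_2 = S_1(1) = 2
t_q=5/2 is in segment 1 (τ=1/2); S_1(τ)=-17/16

y_0=5 y_1=-3 y_2=2
S(5/2) = -17/16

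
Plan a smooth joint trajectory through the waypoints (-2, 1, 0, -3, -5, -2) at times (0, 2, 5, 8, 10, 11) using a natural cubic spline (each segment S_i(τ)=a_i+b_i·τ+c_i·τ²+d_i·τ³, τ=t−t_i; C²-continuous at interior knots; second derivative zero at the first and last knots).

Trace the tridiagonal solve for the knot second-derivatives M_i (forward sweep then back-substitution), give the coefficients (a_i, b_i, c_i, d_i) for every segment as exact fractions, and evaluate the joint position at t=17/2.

Δ: Δ0=3/2, Δ1=-1/3, Δ2=-1, Δ3=-1, Δ4=3
row 1: diag=10, rhs=-11; c'=3/10, d'=-11/10
row 2: denom=12−3·3/10=111/10; d'=(-4−3·-11/10)/(111/10)=-7/111
row 3: denom=10−3·10/37=340/37; d'=(0−3·-7/111)/(340/37)=7/340
row 4: denom=6−2·37/170=473/85; d'=(24−2·7/340)/(473/85)=4073/946
back: M4=4073/946
back: M3=7/340−37/170·4073/946=-867/946
back: M2=-7/111−10/37·-867/946=262/1419
back: M1=-11/10−3/10·262/1419=-1093/946
M: M0=0, M1=-1093/946, M2=262/1419, M3=-867/946, M4=4073/946, M5=0
seg 0: a=-2, c=M0/2=0, d=(M1−M0)/(6·2)=-1093/11352, b=Δ0−h0·(2M0+M1)/6=2675/1419
seg 1: a=1, c=M1/2=-1093/1892, d=(M2−M1)/(6·3)=3803/51084, b=Δ1−h1·(2M1+M2)/6=2071/2838
seg 2: a=0, c=M2/2=131/1419, d=(M3−M2)/(6·3)=-3125/51084, b=Δ2−h2·(2M2+M3)/6=-4123/5676
seg 3: a=-3, c=M3/2=-867/1892, d=(M4−M3)/(6·2)=1235/2838, b=Δ3−h3·(2M3+M4)/6=-5177/2838
seg 4: a=-5, c=M4/2=4073/1892, d=(M5−M4)/(6·1)=-4073/5676, b=Δ4−h4·(2M4+M5)/6=4441/2838
t_q=17/2 → seg 3, τ=1/2; S=-3+-5177/2838·τ+-867/1892·τ²+1235/2838·τ³=-15031/3784

  seg 0: a=-2 b=2675/1419 c=0 d=-1093/11352
  seg 1: a=1 b=2071/2838 c=-1093/1892 d=3803/51084
  seg 2: a=0 b=-4123/5676 c=131/1419 d=-3125/51084
  seg 3: a=-3 b=-5177/2838 c=-867/1892 d=1235/2838
  seg 4: a=-5 b=4441/2838 c=4073/1892 d=-4073/5676
S(17/2) = -15031/3784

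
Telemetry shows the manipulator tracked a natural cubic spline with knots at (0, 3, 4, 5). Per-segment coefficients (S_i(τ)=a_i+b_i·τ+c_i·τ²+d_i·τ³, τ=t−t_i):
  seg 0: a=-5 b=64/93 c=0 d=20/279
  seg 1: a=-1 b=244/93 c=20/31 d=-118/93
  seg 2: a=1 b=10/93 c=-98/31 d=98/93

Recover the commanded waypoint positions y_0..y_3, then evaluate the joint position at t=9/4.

y_0=-5 y_1=-1 y_2=1 y_3=-1
S(9/4) = -1307/496

y_0 = S_0(0) = a_0 = -5
y_1 = S_1(0) = a_1 = -1
y_2 = S_2(0) = a_2 = 1
y_3 = S_2(1) = -1
t_q=9/4 is in segment 0 (τ=9/4); S_0(τ)=-1307/496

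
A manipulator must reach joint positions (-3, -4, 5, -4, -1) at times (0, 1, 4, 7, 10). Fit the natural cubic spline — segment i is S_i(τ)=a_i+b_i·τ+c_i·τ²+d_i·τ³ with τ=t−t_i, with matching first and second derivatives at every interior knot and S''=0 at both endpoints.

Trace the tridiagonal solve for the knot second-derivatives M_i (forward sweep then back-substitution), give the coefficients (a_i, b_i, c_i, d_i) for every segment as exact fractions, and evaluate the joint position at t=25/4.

Δ: Δ0=-1, Δ1=3, Δ2=-3, Δ3=1
row 1: diag=8, rhs=24; c'=3/8, d'=3
row 2: denom=12−3·3/8=87/8; d'=(-36−3·3)/(87/8)=-120/29
row 3: denom=12−3·8/29=324/29; d'=(24−3·-120/29)/(324/29)=88/27
back: M3=88/27
back: M2=-120/29−8/29·88/27=-136/27
back: M1=3−3/8·-136/27=44/9
M: M0=0, M1=44/9, M2=-136/27, M3=88/27, M4=0
seg 0: a=-3, c=M0/2=0, d=(M1−M0)/(6·1)=22/27, b=Δ0−h0·(2M0+M1)/6=-49/27
seg 1: a=-4, c=M1/2=22/9, d=(M2−M1)/(6·3)=-134/243, b=Δ1−h1·(2M1+M2)/6=17/27
seg 2: a=5, c=M2/2=-68/27, d=(M3−M2)/(6·3)=112/243, b=Δ2−h2·(2M2+M3)/6=11/27
seg 3: a=-4, c=M3/2=44/27, d=(M4−M3)/(6·3)=-44/243, b=Δ3−h3·(2M3+M4)/6=-61/27
t_q=25/4 → seg 2, τ=9/4; S=5+11/27·τ+-68/27·τ²+112/243·τ³=-19/12

  seg 0: a=-3 b=-49/27 c=0 d=22/27
  seg 1: a=-4 b=17/27 c=22/9 d=-134/243
  seg 2: a=5 b=11/27 c=-68/27 d=112/243
  seg 3: a=-4 b=-61/27 c=44/27 d=-44/243
S(25/4) = -19/12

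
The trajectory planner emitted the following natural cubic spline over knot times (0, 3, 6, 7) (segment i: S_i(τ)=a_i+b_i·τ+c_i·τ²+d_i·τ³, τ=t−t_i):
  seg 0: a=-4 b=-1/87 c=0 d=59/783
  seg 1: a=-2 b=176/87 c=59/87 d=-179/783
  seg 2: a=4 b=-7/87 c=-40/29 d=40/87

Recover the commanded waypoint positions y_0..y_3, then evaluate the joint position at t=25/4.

y_0 = S_0(0) = a_0 = -4
y_1 = S_1(0) = a_1 = -2
y_2 = S_2(0) = a_2 = 4
y_3 = S_2(1) = 3
t_q=25/4 is in segment 2 (τ=1/4); S_2(τ)=905/232

y_0=-4 y_1=-2 y_2=4 y_3=3
S(25/4) = 905/232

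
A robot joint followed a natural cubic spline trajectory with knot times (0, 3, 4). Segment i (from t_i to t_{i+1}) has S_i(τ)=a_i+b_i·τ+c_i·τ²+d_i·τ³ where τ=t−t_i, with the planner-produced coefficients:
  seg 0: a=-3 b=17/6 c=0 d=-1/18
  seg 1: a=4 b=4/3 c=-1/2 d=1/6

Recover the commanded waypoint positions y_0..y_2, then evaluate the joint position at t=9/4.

y_0 = S_0(0) = a_0 = -3
y_1 = S_1(0) = a_1 = 4
y_2 = S_1(1) = 5
t_q=9/4 is in segment 0 (τ=9/4); S_0(τ)=351/128

y_0=-3 y_1=4 y_2=5
S(9/4) = 351/128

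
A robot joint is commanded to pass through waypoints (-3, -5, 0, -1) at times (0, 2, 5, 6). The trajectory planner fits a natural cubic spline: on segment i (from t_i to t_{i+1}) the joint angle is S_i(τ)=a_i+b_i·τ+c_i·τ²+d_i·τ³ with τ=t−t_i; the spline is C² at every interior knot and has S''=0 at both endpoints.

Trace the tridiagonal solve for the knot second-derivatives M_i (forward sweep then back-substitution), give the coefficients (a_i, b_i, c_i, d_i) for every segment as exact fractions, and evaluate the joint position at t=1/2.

Δ: Δ0=-1, Δ1=5/3, Δ2=-1
row 1: diag=10, rhs=16; c'=3/10, d'=8/5
row 2: denom=8−3·3/10=71/10; d'=(-16−3·8/5)/(71/10)=-208/71
back: M2=-208/71
back: M1=8/5−3/10·-208/71=176/71
M: M0=0, M1=176/71, M2=-208/71, M3=0
seg 0: a=-3, c=M0/2=0, d=(M1−M0)/(6·2)=44/213, b=Δ0−h0·(2M0+M1)/6=-389/213
seg 1: a=-5, c=M1/2=88/71, d=(M2−M1)/(6·3)=-64/213, b=Δ1−h1·(2M1+M2)/6=139/213
seg 2: a=0, c=M2/2=-104/71, d=(M3−M2)/(6·1)=104/213, b=Δ2−h2·(2M2+M3)/6=-5/213
t_q=1/2 → seg 0, τ=1/2; S=-3+-389/213·τ+0·τ²+44/213·τ³=-276/71

  seg 0: a=-3 b=-389/213 c=0 d=44/213
  seg 1: a=-5 b=139/213 c=88/71 d=-64/213
  seg 2: a=0 b=-5/213 c=-104/71 d=104/213
S(1/2) = -276/71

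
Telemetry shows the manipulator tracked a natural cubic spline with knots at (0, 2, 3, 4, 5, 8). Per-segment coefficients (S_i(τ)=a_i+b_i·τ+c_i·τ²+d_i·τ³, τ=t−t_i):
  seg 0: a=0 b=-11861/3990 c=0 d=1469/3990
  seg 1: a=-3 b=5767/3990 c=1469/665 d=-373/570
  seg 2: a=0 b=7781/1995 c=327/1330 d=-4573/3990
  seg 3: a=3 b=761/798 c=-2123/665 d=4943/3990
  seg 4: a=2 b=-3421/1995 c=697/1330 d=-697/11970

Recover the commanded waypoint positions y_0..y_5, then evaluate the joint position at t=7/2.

y_0=0 y_1=-3 y_2=0 y_3=3 y_4=2 y_5=0
S(7/2) = 19879/10640

y_0 = S_0(0) = a_0 = 0
y_1 = S_1(0) = a_1 = -3
y_2 = S_2(0) = a_2 = 0
y_3 = S_3(0) = a_3 = 3
y_4 = S_4(0) = a_4 = 2
y_5 = S_4(3) = 0
t_q=7/2 is in segment 2 (τ=1/2); S_2(τ)=19879/10640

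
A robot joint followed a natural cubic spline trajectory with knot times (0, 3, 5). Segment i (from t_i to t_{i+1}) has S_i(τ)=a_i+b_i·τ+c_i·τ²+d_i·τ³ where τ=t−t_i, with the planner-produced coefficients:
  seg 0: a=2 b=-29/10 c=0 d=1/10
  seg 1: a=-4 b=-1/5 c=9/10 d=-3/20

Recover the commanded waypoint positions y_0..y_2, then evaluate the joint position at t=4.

y_0=2 y_1=-4 y_2=-2
S(4) = -69/20

y_0 = S_0(0) = a_0 = 2
y_1 = S_1(0) = a_1 = -4
y_2 = S_1(2) = -2
t_q=4 is in segment 1 (τ=1); S_1(τ)=-69/20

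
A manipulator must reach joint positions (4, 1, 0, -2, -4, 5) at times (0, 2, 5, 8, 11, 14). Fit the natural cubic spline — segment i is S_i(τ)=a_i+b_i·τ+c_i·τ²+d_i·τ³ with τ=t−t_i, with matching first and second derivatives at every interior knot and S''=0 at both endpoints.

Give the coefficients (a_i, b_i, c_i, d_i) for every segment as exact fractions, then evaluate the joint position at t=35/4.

Δ: Δ0=-3/2, Δ1=-1/3, Δ2=-2/3, Δ3=-2/3, Δ4=3
row 1: diag=10, rhs=7; c'=3/10, d'=7/10
row 2: denom=12−3·3/10=111/10; d'=(-2−3·7/10)/(111/10)=-41/111
row 3: denom=12−3·10/37=414/37; d'=(0−3·-41/111)/(414/37)=41/414
row 4: denom=12−3·37/138=515/46; d'=(22−3·41/414)/(515/46)=599/309
back: M4=599/309
back: M3=41/414−37/138·599/309=-130/309
back: M2=-41/111−10/37·-130/309=-79/309
back: M1=7/10−3/10·-79/309=80/103
M: M0=0, M1=80/103, M2=-79/309, M3=-130/309, M4=599/309, M5=0
seg 0: a=4, c=M0/2=0, d=(M1−M0)/(6·2)=20/309, b=Δ0−h0·(2M0+M1)/6=-1087/618
seg 1: a=1, c=M1/2=40/103, d=(M2−M1)/(6·3)=-319/5562, b=Δ1−h1·(2M1+M2)/6=-607/618
seg 2: a=0, c=M2/2=-79/618, d=(M3−M2)/(6·3)=-17/1854, b=Δ2−h2·(2M2+M3)/6=-62/309
seg 3: a=-2, c=M3/2=-65/309, d=(M4−M3)/(6·3)=27/206, b=Δ3−h3·(2M3+M4)/6=-751/618
seg 4: a=-4, c=M4/2=599/618, d=(M5−M4)/(6·3)=-599/5562, b=Δ4−h4·(2M4+M5)/6=328/309
t_q=35/4 → seg 3, τ=3/4; S=-2+-751/618·τ+-65/309·τ²+27/206·τ³=-39215/13184

  seg 0: a=4 b=-1087/618 c=0 d=20/309
  seg 1: a=1 b=-607/618 c=40/103 d=-319/5562
  seg 2: a=0 b=-62/309 c=-79/618 d=-17/1854
  seg 3: a=-2 b=-751/618 c=-65/309 d=27/206
  seg 4: a=-4 b=328/309 c=599/618 d=-599/5562
S(35/4) = -39215/13184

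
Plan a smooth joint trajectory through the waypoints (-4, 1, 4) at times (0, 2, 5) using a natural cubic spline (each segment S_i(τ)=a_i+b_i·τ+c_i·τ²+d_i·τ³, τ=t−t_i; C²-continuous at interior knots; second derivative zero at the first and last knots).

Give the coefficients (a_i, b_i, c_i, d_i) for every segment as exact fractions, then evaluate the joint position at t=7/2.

  seg 0: a=-4 b=14/5 c=0 d=-3/40
  seg 1: a=1 b=19/10 c=-9/20 d=1/20
S(7/2) = 481/160

Δ: Δ0=5/2, Δ1=1
row 1: diag=10, rhs=-9; c'=3/10, d'=-9/10
back: M1=-9/10
M: M0=0, M1=-9/10, M2=0
seg 0: a=-4, c=M0/2=0, d=(M1−M0)/(6·2)=-3/40, b=Δ0−h0·(2M0+M1)/6=14/5
seg 1: a=1, c=M1/2=-9/20, d=(M2−M1)/(6·3)=1/20, b=Δ1−h1·(2M1+M2)/6=19/10
t_q=7/2 → seg 1, τ=3/2; S=1+19/10·τ+-9/20·τ²+1/20·τ³=481/160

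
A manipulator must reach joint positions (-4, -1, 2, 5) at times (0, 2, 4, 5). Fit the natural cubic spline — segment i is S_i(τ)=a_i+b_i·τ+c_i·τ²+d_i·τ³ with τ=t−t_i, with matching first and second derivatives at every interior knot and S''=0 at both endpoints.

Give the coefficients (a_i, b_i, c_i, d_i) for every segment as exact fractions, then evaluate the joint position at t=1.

  seg 0: a=-4 b=18/11 c=0 d=-3/88
  seg 1: a=-1 b=27/22 c=-9/44 d=15/88
  seg 2: a=2 b=27/11 c=9/11 d=-3/11
S(1) = -211/88

Δ: Δ0=3/2, Δ1=3/2, Δ2=3
row 1: diag=8, rhs=0; c'=1/4, d'=0
row 2: denom=6−2·1/4=11/2; d'=(9−2·0)/(11/2)=18/11
back: M2=18/11
back: M1=0−1/4·18/11=-9/22
M: M0=0, M1=-9/22, M2=18/11, M3=0
seg 0: a=-4, c=M0/2=0, d=(M1−M0)/(6·2)=-3/88, b=Δ0−h0·(2M0+M1)/6=18/11
seg 1: a=-1, c=M1/2=-9/44, d=(M2−M1)/(6·2)=15/88, b=Δ1−h1·(2M1+M2)/6=27/22
seg 2: a=2, c=M2/2=9/11, d=(M3−M2)/(6·1)=-3/11, b=Δ2−h2·(2M2+M3)/6=27/11
t_q=1 → seg 0, τ=1; S=-4+18/11·τ+0·τ²+-3/88·τ³=-211/88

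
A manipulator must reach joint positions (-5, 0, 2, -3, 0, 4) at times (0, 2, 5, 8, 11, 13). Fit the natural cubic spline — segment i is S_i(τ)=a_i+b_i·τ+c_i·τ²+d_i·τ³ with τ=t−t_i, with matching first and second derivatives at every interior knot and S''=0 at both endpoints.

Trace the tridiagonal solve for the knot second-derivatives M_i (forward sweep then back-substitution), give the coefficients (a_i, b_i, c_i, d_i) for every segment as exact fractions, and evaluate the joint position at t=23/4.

Δ: Δ0=5/2, Δ1=2/3, Δ2=-5/3, Δ3=1, Δ4=2
row 1: diag=10, rhs=-11; c'=3/10, d'=-11/10
row 2: denom=12−3·3/10=111/10; d'=(-14−3·-11/10)/(111/10)=-107/111
row 3: denom=12−3·10/37=414/37; d'=(16−3·-107/111)/(414/37)=233/138
row 4: denom=10−3·37/138=423/46; d'=(6−3·233/138)/(423/46)=43/423
back: M4=43/423
back: M3=233/138−37/138·43/423=2108/1269
back: M2=-107/111−10/37·2108/1269=-1793/1269
back: M1=-11/10−3/10·-1793/1269=-286/423
M: M0=0, M1=-286/423, M2=-1793/1269, M3=2108/1269, M4=43/423, M5=0
seg 0: a=-5, c=M0/2=0, d=(M1−M0)/(6·2)=-143/2538, b=Δ0−h0·(2M0+M1)/6=6917/2538
seg 1: a=0, c=M1/2=-143/423, d=(M2−M1)/(6·3)=-935/22842, b=Δ1−h1·(2M1+M2)/6=5201/2538
seg 2: a=2, c=M2/2=-1793/2538, d=(M3−M2)/(6·3)=83/486, b=Δ2−h2·(2M2+M3)/6=-1376/1269
seg 3: a=-3, c=M3/2=1054/1269, d=(M4−M3)/(6·3)=-1979/22842, b=Δ3−h3·(2M3+M4)/6=-1807/2538
seg 4: a=0, c=M4/2=43/846, d=(M5−M4)/(6·2)=-43/5076, b=Δ4−h4·(2M4+M5)/6=2452/1269
t_q=23/4 → seg 2, τ=3/4; S=2+-1376/1269·τ+-1793/2538·τ²+83/486·τ³=15547/18048

  seg 0: a=-5 b=6917/2538 c=0 d=-143/2538
  seg 1: a=0 b=5201/2538 c=-143/423 d=-935/22842
  seg 2: a=2 b=-1376/1269 c=-1793/2538 d=83/486
  seg 3: a=-3 b=-1807/2538 c=1054/1269 d=-1979/22842
  seg 4: a=0 b=2452/1269 c=43/846 d=-43/5076
S(23/4) = 15547/18048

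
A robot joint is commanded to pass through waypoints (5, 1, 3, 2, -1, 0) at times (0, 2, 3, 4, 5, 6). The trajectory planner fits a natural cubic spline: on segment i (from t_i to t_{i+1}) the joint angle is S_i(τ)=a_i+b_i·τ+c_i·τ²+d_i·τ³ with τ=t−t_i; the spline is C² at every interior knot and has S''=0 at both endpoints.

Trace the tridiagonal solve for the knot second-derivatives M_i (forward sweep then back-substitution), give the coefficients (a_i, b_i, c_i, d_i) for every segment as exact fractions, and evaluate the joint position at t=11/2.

  seg 0: a=5 b=-1156/321 c=0 d=257/642
  seg 1: a=1 b=386/321 c=257/107 d=-515/321
  seg 2: a=3 b=383/321 c=-258/107 d=70/321
  seg 3: a=2 b=-955/321 c=-188/107 d=556/321
  seg 4: a=-1 b=-415/321 c=368/107 d=-368/321
S(11/2) = -199/214

Δ: Δ0=-2, Δ1=2, Δ2=-1, Δ3=-3, Δ4=1
row 1: diag=6, rhs=24; c'=1/6, d'=4
row 2: denom=4−1·1/6=23/6; d'=(-18−1·4)/(23/6)=-132/23
row 3: denom=4−1·6/23=86/23; d'=(-12−1·-132/23)/(86/23)=-72/43
row 4: denom=4−1·23/86=321/86; d'=(24−1·-72/43)/(321/86)=736/107
back: M4=736/107
back: M3=-72/43−23/86·736/107=-376/107
back: M2=-132/23−6/23·-376/107=-516/107
back: M1=4−1/6·-516/107=514/107
M: M0=0, M1=514/107, M2=-516/107, M3=-376/107, M4=736/107, M5=0
seg 0: a=5, c=M0/2=0, d=(M1−M0)/(6·2)=257/642, b=Δ0−h0·(2M0+M1)/6=-1156/321
seg 1: a=1, c=M1/2=257/107, d=(M2−M1)/(6·1)=-515/321, b=Δ1−h1·(2M1+M2)/6=386/321
seg 2: a=3, c=M2/2=-258/107, d=(M3−M2)/(6·1)=70/321, b=Δ2−h2·(2M2+M3)/6=383/321
seg 3: a=2, c=M3/2=-188/107, d=(M4−M3)/(6·1)=556/321, b=Δ3−h3·(2M3+M4)/6=-955/321
seg 4: a=-1, c=M4/2=368/107, d=(M5−M4)/(6·1)=-368/321, b=Δ4−h4·(2M4+M5)/6=-415/321
t_q=11/2 → seg 4, τ=1/2; S=-1+-415/321·τ+368/107·τ²+-368/321·τ³=-199/214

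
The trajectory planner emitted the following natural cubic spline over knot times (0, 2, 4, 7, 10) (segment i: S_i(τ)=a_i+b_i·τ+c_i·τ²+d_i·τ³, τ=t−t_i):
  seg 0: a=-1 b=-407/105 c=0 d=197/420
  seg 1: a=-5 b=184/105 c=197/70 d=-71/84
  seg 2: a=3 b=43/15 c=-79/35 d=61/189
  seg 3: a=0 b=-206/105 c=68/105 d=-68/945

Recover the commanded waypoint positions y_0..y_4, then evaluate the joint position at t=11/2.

y_0 = S_0(0) = a_0 = -1
y_1 = S_1(0) = a_1 = -5
y_2 = S_2(0) = a_2 = 3
y_3 = S_3(0) = a_3 = 0
y_4 = S_3(3) = -2
t_q=11/2 is in segment 2 (τ=3/2); S_2(τ)=927/280

y_0=-1 y_1=-5 y_2=3 y_3=0 y_4=-2
S(11/2) = 927/280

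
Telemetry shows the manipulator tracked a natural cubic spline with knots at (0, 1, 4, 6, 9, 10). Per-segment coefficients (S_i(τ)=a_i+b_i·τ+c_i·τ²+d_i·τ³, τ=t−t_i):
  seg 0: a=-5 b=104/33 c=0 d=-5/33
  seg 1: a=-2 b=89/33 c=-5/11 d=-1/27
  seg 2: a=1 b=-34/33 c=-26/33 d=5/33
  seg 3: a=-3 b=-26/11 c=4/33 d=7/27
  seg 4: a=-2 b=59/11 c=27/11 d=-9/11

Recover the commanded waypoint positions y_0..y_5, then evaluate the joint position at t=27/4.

y_0 = S_0(0) = a_0 = -5
y_1 = S_1(0) = a_1 = -2
y_2 = S_2(0) = a_2 = 1
y_3 = S_3(0) = a_3 = -3
y_4 = S_4(0) = a_4 = -2
y_5 = S_4(1) = 5
t_q=27/4 is in segment 3 (τ=3/4); S_3(τ)=-3235/704

y_0=-5 y_1=-2 y_2=1 y_3=-3 y_4=-2 y_5=5
S(27/4) = -3235/704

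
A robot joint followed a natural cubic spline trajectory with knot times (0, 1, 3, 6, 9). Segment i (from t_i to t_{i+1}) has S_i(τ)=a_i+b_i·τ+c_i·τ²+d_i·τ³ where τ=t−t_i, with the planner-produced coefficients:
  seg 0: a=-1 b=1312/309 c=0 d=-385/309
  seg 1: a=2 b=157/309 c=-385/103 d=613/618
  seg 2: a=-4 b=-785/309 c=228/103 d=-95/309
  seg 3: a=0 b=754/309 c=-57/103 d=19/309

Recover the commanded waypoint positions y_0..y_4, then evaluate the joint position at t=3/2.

y_0 = S_0(0) = a_0 = -1
y_1 = S_1(0) = a_1 = 2
y_2 = S_2(0) = a_2 = -4
y_3 = S_3(0) = a_3 = 0
y_4 = S_3(3) = 4
t_q=3/2 is in segment 1 (τ=1/2); S_1(τ)=2379/1648

y_0=-1 y_1=2 y_2=-4 y_3=0 y_4=4
S(3/2) = 2379/1648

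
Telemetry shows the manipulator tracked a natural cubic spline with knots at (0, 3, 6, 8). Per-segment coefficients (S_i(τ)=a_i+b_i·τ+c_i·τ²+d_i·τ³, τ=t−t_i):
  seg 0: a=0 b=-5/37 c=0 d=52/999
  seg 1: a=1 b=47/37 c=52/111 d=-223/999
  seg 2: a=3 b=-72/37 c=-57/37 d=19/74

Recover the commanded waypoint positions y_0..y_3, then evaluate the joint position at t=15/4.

y_0 = S_0(0) = a_0 = 0
y_1 = S_1(0) = a_1 = 1
y_2 = S_2(0) = a_2 = 3
y_3 = S_2(2) = -5
t_q=15/4 is in segment 1 (τ=3/4); S_1(τ)=5025/2368

y_0=0 y_1=1 y_2=3 y_3=-5
S(15/4) = 5025/2368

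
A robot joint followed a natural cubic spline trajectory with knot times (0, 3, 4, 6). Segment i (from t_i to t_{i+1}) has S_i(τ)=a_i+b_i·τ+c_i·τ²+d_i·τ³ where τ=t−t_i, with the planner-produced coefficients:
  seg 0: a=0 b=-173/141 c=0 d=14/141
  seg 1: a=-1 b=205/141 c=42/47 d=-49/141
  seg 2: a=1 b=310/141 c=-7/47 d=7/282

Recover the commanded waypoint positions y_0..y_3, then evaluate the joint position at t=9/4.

y_0 = S_0(0) = a_0 = 0
y_1 = S_1(0) = a_1 = -1
y_2 = S_2(0) = a_2 = 1
y_3 = S_2(2) = 5
t_q=9/4 is in segment 0 (τ=9/4); S_0(τ)=-2451/1504

y_0=0 y_1=-1 y_2=1 y_3=5
S(9/4) = -2451/1504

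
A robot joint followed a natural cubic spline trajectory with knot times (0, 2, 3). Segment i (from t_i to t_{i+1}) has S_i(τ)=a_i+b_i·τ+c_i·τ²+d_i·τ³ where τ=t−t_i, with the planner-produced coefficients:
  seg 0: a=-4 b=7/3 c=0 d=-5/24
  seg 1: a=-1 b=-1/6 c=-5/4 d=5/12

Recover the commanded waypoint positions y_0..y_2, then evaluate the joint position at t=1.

y_0 = S_0(0) = a_0 = -4
y_1 = S_1(0) = a_1 = -1
y_2 = S_1(1) = -2
t_q=1 is in segment 0 (τ=1); S_0(τ)=-15/8

y_0=-4 y_1=-1 y_2=-2
S(1) = -15/8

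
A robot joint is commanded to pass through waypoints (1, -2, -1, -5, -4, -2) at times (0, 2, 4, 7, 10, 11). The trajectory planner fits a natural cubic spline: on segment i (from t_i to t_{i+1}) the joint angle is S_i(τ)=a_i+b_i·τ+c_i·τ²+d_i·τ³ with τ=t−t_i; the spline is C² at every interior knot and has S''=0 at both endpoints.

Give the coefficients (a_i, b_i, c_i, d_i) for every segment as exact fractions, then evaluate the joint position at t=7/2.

Δ: Δ0=-3/2, Δ1=1/2, Δ2=-4/3, Δ3=1/3, Δ4=2
row 1: diag=8, rhs=12; c'=1/4, d'=3/2
row 2: denom=10−2·1/4=19/2; d'=(-11−2·3/2)/(19/2)=-28/19
row 3: denom=12−3·6/19=210/19; d'=(10−3·-28/19)/(210/19)=137/105
row 4: denom=8−3·19/70=503/70; d'=(10−3·137/105)/(503/70)=426/503
back: M4=426/503
back: M3=137/105−19/70·426/503=1622/1509
back: M2=-28/19−6/19·1622/1509=-912/503
back: M1=3/2−1/4·-912/503=1965/1006
M: M0=0, M1=1965/1006, M2=-912/503, M3=1622/1509, M4=426/503, M5=0
seg 0: a=1, c=M0/2=0, d=(M1−M0)/(6·2)=655/4024, b=Δ0−h0·(2M0+M1)/6=-1082/503
seg 1: a=-2, c=M1/2=1965/2012, d=(M2−M1)/(6·2)=-1263/4024, b=Δ1−h1·(2M1+M2)/6=-199/1006
seg 2: a=-1, c=M2/2=-456/503, d=(M3−M2)/(6·3)=2179/13581, b=Δ2−h2·(2M2+M3)/6=-29/503
seg 3: a=-5, c=M3/2=811/1509, d=(M4−M3)/(6·3)=-172/13581, b=Δ3−h3·(2M3+M4)/6=-586/503
seg 4: a=-4, c=M4/2=213/503, d=(M5−M4)/(6·1)=-71/503, b=Δ4−h4·(2M4+M5)/6=864/503
t_q=7/2 → seg 1, τ=3/2; S=-2+-199/1006·τ+1965/2012·τ²+-1263/4024·τ³=-37297/32192

  seg 0: a=1 b=-1082/503 c=0 d=655/4024
  seg 1: a=-2 b=-199/1006 c=1965/2012 d=-1263/4024
  seg 2: a=-1 b=-29/503 c=-456/503 d=2179/13581
  seg 3: a=-5 b=-586/503 c=811/1509 d=-172/13581
  seg 4: a=-4 b=864/503 c=213/503 d=-71/503
S(7/2) = -37297/32192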